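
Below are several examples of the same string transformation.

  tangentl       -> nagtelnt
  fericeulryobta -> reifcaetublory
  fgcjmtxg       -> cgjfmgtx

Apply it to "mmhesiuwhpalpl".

In each case the input is transformed by: move the first 2 characters to the end (rotate left by 2), then take characters alternately from the front and the back (1st, last, 2nd, 2nd-last, ...).
Working it through for "mmhesiuwhpalpl": intermediate "hesiuwhpalplmm", final "hmemslipulwahp".
(Check on "tangentl": → "ngentlta" → "nagtelnt" ✓)

hmemslipulwahp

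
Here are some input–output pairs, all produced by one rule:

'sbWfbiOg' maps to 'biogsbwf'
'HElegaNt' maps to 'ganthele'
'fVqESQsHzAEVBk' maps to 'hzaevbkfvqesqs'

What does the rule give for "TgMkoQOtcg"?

The pattern: swap the front and back halves of the string, then convert every letter to lowercase.
On "TgMkoQOtcg": the first step gives "QOtcgTgMko", and the second then gives "qotcgtgmko".

qotcgtgmko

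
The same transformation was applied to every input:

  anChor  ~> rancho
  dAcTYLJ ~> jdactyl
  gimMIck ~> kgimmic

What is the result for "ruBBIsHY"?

Each output is the input with this applied: move the last character to the front, then convert every letter to lowercase.
On "ruBBIsHY": the first step gives "YruBBIsH", and the second then gives "yrubbish".
(Check on "dAcTYLJ": → "JdAcTYL" → "jdactyl" ✓)

yrubbish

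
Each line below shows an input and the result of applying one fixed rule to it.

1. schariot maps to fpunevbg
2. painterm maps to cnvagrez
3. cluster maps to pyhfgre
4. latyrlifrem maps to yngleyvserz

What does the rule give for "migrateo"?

Rule — shift every letter 13 places forward in the alphabet (wrapping around) — i.e. ROT13.
On "migrateo" that produces "zvtengrb".

zvtengrb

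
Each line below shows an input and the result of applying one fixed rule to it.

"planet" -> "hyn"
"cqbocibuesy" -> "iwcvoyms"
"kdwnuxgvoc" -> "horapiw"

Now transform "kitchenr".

wbyhl

Each output is the input with this applied: shift every letter 6 places backward in the alphabet (wrapping around), then delete the first 3 characters.
Starting from "kitchenr": after the first operation, "ecnwbyhl"; after the second, "wbyhl".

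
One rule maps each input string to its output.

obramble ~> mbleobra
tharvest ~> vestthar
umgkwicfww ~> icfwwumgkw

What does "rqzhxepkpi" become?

In each case the input is transformed by: swap the front and back halves of the string.
So "rqzhxepkpi" becomes "epkpirqzhx".

epkpirqzhx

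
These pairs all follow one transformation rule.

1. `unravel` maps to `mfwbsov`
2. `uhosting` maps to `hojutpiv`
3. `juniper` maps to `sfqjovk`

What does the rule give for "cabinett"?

Each output is the input with this applied: reverse the string, then shift every letter 1 place forward in the alphabet (wrapping around).
On "cabinett": the first step gives "ttenibac", and the second then gives "uufojcbd".

uufojcbd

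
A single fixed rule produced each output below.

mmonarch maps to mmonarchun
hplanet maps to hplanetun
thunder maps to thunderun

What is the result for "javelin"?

javelinun

Each output is the input with this applied: append "un".
"javelin" → "javelinun".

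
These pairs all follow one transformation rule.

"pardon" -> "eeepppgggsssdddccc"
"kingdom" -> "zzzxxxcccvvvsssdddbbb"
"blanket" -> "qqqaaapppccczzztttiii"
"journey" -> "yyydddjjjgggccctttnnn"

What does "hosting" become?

What's happening: repeat every character 3 times, then shift every letter 11 places backward in the alphabet (wrapping around).
"hosting" → "hhhooossstttiiinnnggg" → "wwwdddhhhiiixxxcccvvv".
(Check on "pardon": → "pppaaarrrdddooonnn" → "eeepppgggsssdddccc" ✓)

wwwdddhhhiiixxxcccvvv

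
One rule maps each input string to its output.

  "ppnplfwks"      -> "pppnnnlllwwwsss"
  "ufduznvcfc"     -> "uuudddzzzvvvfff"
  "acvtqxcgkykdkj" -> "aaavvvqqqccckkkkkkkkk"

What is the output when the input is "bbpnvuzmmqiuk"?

bbbpppvvvzzzmmmiiikkk

What's happening: keep every other character starting from the first (positions 1st, 3rd, 5th, ...), then repeat every character 3 times.
Working it through for "bbpnvuzmmqiuk": intermediate "bpvzmik", final "bbbpppvvvzzzmmmiiikkk".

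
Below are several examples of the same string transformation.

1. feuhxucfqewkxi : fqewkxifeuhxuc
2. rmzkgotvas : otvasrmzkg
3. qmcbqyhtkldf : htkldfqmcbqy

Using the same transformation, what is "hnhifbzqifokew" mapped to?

Looking at the pairs, the operation is to swap the front and back halves of the string.
Doing the same to "hnhifbzqifokew": "qifokewhnhifbz".

qifokewhnhifbz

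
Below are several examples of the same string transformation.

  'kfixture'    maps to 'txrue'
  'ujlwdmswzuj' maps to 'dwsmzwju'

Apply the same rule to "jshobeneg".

bonege

The transformation: delete the first 3 characters, then swap each adjacent pair of characters (1↔2, 3↔4, ...).
Starting from "jshobeneg": after the first operation, "obeneg"; after the second, "bonege".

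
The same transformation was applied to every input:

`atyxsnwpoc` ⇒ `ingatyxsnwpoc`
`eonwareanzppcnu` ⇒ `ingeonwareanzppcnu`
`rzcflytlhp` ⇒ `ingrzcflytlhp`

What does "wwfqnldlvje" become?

Looking at the pairs, the operation is to prepend "ing".
For "wwfqnldlvje" the result is "ingwwfqnldlvje".

ingwwfqnldlvje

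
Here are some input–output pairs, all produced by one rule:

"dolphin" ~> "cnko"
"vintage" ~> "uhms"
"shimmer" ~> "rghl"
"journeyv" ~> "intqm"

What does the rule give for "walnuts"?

The transformation: delete the last 3 characters, then shift every letter 1 place backward in the alphabet (wrapping around).
Doing the same to "walnuts": "vzkm".

vzkm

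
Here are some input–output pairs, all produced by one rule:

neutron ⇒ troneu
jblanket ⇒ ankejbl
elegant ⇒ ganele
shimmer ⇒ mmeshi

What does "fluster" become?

What's happening: delete the last character, then move the first 3 characters to the end (rotate left by 3).
For "fluster", step one produces "fluste"; step two turns that into "steflu".

steflu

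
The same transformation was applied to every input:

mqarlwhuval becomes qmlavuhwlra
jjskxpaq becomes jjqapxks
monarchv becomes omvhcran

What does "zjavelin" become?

jznileva

The pattern: move the first 2 characters to the end (rotate left by 2), then reverse the string.
Doing the same to "zjavelin": "jznileva".
(Check on "jjskxpaq": → "skxpaqjj" → "jjqapxks" ✓)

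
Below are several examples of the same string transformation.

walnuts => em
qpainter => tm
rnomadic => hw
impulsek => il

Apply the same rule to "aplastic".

In each case the input is transformed by: keep one character in every 3, starting at position 3 (positions 3rd, 6th, 9th, ...), then shift every letter 7 places backward in the alphabet (wrapping around).
"aplastic" → "lt" → "em".

em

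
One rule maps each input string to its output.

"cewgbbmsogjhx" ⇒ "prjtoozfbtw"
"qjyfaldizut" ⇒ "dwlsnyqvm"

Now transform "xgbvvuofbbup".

Each output is the input with this applied: shift every letter 13 places forward in the alphabet (wrapping around) — i.e. ROT13, then delete the last 2 characters.
Working it through for "xgbvvuofbbup": intermediate "ktoiihbsoohc", final "ktoiihbsoo".

ktoiihbsoo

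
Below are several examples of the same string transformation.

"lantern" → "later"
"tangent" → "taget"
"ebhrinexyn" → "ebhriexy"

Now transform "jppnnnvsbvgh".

jppvsbvgh

The pattern: remove every "n".
Applying that to "jppnnnvsbvgh" gives "jppvsbvgh".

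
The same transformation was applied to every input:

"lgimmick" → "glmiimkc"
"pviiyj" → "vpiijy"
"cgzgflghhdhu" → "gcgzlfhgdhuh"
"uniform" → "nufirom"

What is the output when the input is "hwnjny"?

whjnyn

Looking at the pairs, the operation is to swap each adjacent pair of characters (1↔2, 3↔4, ...).
"hwnjny" → "whjnyn".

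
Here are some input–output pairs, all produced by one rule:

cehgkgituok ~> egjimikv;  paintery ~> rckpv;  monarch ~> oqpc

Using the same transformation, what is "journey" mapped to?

What's happening: delete the last 3 characters, then shift every letter 2 places forward in the alphabet (wrapping around).
On "journey": the first step gives "jour", and the second then gives "lqwt".

lqwt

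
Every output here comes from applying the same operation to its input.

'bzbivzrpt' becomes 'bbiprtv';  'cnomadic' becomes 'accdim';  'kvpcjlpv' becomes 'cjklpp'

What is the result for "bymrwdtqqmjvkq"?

The transformation: sort the characters into alphabetical order, then delete the last 2 characters.
So "bymrwdtqqmjvkq" becomes "bdjkmmqqqrtv".

bdjkmmqqqrtv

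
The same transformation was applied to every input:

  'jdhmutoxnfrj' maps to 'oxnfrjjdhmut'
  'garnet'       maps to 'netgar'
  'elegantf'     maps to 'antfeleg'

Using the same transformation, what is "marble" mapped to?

blemar

What's happening: swap the front and back halves of the string.
So "marble" becomes "blemar".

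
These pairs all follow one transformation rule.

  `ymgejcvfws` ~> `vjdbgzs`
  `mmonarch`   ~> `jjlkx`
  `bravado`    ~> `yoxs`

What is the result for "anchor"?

xkz

The rule is to shift every letter 3 places backward in the alphabet (wrapping around), then delete the last 3 characters.
Applying both steps to "anchor": "xkzelo", then "xkz".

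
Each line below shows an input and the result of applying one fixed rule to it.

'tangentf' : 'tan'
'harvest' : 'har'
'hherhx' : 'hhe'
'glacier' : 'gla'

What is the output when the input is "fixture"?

fix

In each case the input is transformed by: keep only the first 3 characters.
So "fixture" becomes "fix".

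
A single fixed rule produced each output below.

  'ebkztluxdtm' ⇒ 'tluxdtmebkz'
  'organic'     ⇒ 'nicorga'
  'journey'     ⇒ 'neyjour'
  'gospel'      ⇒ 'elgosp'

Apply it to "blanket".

ketblan

Looking at the pairs, the operation is to move the first character to the end, then move the first 3 characters to the end (rotate left by 3).
For "blanket", step one produces "lanketb"; step two turns that into "ketblan".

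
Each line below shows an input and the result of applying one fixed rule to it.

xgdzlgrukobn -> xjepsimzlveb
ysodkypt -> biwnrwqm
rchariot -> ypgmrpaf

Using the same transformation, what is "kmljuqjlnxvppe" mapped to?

hsohjlvtnncikj

Looking at the pairs, the operation is to shift every letter 2 places backward in the alphabet (wrapping around), then move the first 3 characters to the end (rotate left by 3).
Starting from "kmljuqjlnxvppe": after the first operation, "ikjhsohjlvtnnc"; after the second, "hsohjlvtnncikj".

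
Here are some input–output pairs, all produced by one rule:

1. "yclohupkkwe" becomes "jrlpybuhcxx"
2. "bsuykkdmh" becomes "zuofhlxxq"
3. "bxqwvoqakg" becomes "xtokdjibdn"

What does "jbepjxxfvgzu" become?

Each output is the input with this applied: shift every letter 13 places forward in the alphabet (wrapping around) — i.e. ROT13, then move the last 2 characters to the front (rotate right by 2).
"jbepjxxfvgzu" → "mhworcwkksit".

mhworcwkksit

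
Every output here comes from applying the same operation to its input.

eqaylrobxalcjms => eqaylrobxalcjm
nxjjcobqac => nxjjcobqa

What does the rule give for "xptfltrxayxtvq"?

What's happening: delete the last character.
On "xptfltrxayxtvq" that produces "xptfltrxayxtv".

xptfltrxayxtv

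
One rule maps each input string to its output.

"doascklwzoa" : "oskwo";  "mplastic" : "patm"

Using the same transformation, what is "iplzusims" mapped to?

Looking at the pairs, the operation is to swap the first and last characters, then keep every other character starting from the second (positions 2nd, 4th, 6th, ...).
For "iplzusims", step one produces "splzusimi"; step two turns that into "pzsm".
(Check on "doascklwzoa": → "aoascklwzod" → "oskwo" ✓)

pzsm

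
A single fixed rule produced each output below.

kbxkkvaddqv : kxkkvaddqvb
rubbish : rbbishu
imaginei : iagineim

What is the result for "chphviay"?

cphviayh

Each output is the input with this applied: move the first character to the end, then swap the first and last characters.
Applying that to "chphviay" gives "cphviayh".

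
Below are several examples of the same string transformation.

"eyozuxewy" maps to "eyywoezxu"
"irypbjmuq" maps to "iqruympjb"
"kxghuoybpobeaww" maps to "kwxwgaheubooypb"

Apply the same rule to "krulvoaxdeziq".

kqriuzlevdoxa

The pattern: take characters alternately from the front and the back (1st, last, 2nd, 2nd-last, ...).
So "krulvoaxdeziq" becomes "kqriuzlevdoxa".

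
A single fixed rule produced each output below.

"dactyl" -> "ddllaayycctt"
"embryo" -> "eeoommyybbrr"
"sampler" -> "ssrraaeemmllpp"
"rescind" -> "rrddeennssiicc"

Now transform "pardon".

ppnnaaoorrdd

The pattern: take characters alternately from the front and the back (1st, last, 2nd, 2nd-last, ...), then double every character.
Applying both steps to "pardon": "pnaord", then "ppnnaaoorrdd".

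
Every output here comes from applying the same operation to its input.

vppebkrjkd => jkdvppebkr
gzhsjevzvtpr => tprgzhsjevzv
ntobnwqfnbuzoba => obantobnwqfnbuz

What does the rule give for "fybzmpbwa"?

Rule — move the last 3 characters to the front (rotate right by 3).
Doing the same to "fybzmpbwa": "bwafybzmp".

bwafybzmp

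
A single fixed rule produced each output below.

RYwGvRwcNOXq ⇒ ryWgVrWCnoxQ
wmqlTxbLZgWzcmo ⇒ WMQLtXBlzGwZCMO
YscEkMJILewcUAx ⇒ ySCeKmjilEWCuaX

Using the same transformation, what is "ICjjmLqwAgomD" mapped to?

icJJMlQWaGOMd

In each case the input is transformed by: flip the case of every letter.
"ICjjmLqwAgomD" → "icJJMlQWaGOMd".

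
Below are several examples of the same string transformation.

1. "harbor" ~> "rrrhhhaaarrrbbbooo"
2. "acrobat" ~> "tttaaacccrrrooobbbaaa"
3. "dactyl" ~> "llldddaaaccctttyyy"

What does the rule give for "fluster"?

rrrfffllluuusssttteee

The transformation: move the last character to the front, then repeat every character 3 times.
For "fluster", step one produces "rfluste"; step two turns that into "rrrfffllluuusssttteee".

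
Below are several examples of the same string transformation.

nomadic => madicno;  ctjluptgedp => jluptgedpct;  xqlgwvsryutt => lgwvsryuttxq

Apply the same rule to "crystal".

Each output is the input with this applied: move the first 2 characters to the end (rotate left by 2).
So "crystal" becomes "ystalcr".

ystalcr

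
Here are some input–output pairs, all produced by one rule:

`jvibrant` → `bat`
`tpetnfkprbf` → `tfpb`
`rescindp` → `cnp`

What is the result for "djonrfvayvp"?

Rule — delete the first 3 characters, then keep every other character starting from the first (positions 1st, 3rd, 5th, ...).
Working it through for "djonrfvayvp": intermediate "nrfvayvp", final "nfav".

nfav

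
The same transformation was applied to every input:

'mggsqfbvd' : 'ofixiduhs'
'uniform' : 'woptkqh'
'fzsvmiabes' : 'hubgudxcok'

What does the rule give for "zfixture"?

The rule is to shift every letter 2 places forward in the alphabet (wrapping around), then take characters alternately from the front and the back (1st, last, 2nd, 2nd-last, ...).
On "zfixture": the first step gives "bhkzvwtg", and the second then gives "bghtkwzv".

bghtkwzv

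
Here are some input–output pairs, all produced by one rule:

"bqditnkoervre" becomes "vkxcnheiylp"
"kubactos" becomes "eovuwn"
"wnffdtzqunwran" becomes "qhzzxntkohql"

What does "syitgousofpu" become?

mscnaiomiz

The rule is to delete the last 2 characters, then shift every letter 6 places backward in the alphabet (wrapping around).
Applying both steps to "syitgousofpu": "syitgousof", then "mscnaiomiz".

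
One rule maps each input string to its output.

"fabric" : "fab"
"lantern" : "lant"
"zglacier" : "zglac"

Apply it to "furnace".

Looking at the pairs, the operation is to delete the last 3 characters.
"furnace" → "furn".

furn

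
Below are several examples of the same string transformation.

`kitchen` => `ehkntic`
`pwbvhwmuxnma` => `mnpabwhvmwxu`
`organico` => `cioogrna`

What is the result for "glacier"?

eigralc

The pattern: move the last 3 characters to the front (rotate right by 3), then swap each adjacent pair of characters (1↔2, 3↔4, ...).
"glacier" → "ierglac" → "eigralc".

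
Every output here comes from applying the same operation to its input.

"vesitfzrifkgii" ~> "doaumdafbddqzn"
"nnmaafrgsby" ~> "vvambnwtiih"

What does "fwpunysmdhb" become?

pitnhycwark

Rule — shift every letter 5 places backward in the alphabet (wrapping around), then move the first 3 characters to the end (rotate left by 3).
For "fwpunysmdhb", step one produces "arkpitnhycw"; step two turns that into "pitnhycwark".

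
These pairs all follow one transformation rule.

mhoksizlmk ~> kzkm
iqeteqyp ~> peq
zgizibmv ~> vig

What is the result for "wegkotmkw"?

Looking at the pairs, the operation is to reverse the string, then keep one character in every 3, starting at position 1 (positions 1st, 4th, 7th, ...).
For "wegkotmkw", step one produces "wkmtokgew"; step two turns that into "wtg".

wtg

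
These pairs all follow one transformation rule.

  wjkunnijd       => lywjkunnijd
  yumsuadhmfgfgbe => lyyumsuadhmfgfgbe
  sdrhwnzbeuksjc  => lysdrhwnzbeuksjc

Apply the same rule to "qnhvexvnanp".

Rule — prepend "ly".
Doing the same to "qnhvexvnanp": "lyqnhvexvnanp".

lyqnhvexvnanp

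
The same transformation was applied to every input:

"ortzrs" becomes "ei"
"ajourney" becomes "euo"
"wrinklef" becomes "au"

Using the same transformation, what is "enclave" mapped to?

Rule — shift every letter 10 places backward in the alphabet (wrapping around), then keep only the vowels.
"enclave" → "uu".

uu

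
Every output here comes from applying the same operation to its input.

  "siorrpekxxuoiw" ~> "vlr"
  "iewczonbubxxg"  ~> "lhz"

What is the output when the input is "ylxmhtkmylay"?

boa

The pattern: shift every letter 3 places forward in the alphabet (wrapping around), then keep only the first 3 characters.
Applying both steps to "ylxmhtkmylay": "boapkwnpbodb", then "boa".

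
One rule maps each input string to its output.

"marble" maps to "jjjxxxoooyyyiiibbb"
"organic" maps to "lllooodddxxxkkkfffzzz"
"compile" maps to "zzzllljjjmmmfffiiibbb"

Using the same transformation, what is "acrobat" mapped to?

The transformation: repeat every character 3 times, then shift every letter 3 places backward in the alphabet (wrapping around).
Working it through for "acrobat": intermediate "aaacccrrrooobbbaaattt", final "xxxzzzooolllyyyxxxqqq".

xxxzzzooolllyyyxxxqqq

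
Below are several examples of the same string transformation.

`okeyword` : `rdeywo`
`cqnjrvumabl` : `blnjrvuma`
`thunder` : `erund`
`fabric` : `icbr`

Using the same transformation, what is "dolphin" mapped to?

inlph

Each output is the input with this applied: delete the first 2 characters, then move the last 2 characters to the front (rotate right by 2).
On "dolphin": the first step gives "lphin", and the second then gives "inlph".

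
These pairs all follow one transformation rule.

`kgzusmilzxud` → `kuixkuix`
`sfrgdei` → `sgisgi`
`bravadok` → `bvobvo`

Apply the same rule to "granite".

Rule — keep one character in every 3, starting at position 1 (positions 1st, 4th, 7th, ...), then write the whole string twice.
Applying both steps to "granite": "gne", then "gnegne".

gnegne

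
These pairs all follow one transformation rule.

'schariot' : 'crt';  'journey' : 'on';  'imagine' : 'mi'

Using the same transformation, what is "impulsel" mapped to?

The pattern: keep one character in every 3, starting at position 2 (positions 2nd, 5th, 8th, ...).
So "impulsel" becomes "mll".

mll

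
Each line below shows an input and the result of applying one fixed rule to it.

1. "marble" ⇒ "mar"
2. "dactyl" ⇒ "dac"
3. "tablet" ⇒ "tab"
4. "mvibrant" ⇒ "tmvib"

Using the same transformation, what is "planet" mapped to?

The rule is to swap the front and back halves of the string, then delete the first 3 characters.
On "planet": the first step gives "netpla", and the second then gives "pla".

pla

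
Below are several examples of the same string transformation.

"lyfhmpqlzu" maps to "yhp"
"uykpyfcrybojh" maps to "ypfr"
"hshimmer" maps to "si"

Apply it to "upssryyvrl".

The transformation: keep every other character starting from the second (positions 2nd, 4th, 6th, ...), then delete the last 2 characters.
Working it through for "upssryyvrl": intermediate "psyvl", final "psy".

psy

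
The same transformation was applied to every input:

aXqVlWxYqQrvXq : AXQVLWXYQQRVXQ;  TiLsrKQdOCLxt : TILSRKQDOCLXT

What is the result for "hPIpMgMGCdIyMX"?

Each output is the input with this applied: convert every letter to uppercase.
On "hPIpMgMGCdIyMX" that produces "HPIPMGMGCDIYMX".

HPIPMGMGCDIYMX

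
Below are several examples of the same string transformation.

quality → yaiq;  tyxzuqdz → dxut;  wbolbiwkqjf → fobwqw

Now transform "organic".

Rule — keep every other character starting from the first (positions 1st, 3rd, 5th, ...), then swap the first and last characters.
Working it through for "organic": intermediate "ognc", final "cgno".

cgno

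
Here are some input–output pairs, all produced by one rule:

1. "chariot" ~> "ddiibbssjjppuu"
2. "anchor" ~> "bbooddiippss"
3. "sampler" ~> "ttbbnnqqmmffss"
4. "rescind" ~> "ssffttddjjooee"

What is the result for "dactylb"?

In each case the input is transformed by: shift every letter 1 place forward in the alphabet (wrapping around), then double every character.
Working it through for "dactylb": intermediate "ebduzmc", final "eebbdduuzzmmcc".

eebbdduuzzmmcc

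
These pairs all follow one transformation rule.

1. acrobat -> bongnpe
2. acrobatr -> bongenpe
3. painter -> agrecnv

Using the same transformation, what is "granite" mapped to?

avgrten

Looking at the pairs, the operation is to move the first 3 characters to the end (rotate left by 3), then shift every letter 13 places forward in the alphabet (wrapping around) — i.e. ROT13.
So "granite" becomes "avgrten".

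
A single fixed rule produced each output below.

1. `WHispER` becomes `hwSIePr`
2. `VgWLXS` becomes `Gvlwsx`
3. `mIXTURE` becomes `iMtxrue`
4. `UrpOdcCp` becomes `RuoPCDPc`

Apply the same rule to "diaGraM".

Looking at the pairs, the operation is to swap each adjacent pair of characters (1↔2, 3↔4, ...), then flip the case of every letter.
For "diaGraM", step one produces "idGaarM"; step two turns that into "IDgAARm".

IDgAARm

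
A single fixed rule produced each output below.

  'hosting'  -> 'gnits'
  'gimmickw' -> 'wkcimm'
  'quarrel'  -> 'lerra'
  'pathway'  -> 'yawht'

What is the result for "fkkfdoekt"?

tkeodfk

Rule — reverse the string, then delete the last 2 characters.
Starting from "fkkfdoekt": after the first operation, "tkeodfkkf"; after the second, "tkeodfk".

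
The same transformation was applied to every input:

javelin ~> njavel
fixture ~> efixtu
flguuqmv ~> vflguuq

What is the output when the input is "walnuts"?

The pattern: move the last character to the front, then delete the last character.
So "walnuts" becomes "swalnu".

swalnu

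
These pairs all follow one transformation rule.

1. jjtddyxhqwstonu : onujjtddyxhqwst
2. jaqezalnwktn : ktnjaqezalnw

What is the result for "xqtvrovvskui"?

kuixqtvrovvs

In each case the input is transformed by: move the last 3 characters to the front (rotate right by 3).
So "xqtvrovvskui" becomes "kuixqtvrovvs".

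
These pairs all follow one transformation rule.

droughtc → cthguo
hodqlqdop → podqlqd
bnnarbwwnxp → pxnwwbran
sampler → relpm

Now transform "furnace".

ecanr

Looking at the pairs, the operation is to reverse the string, then delete the last 2 characters.
Starting from "furnace": after the first operation, "ecanruf"; after the second, "ecanr".
(Check on "sampler": → "relpmas" → "relpm" ✓)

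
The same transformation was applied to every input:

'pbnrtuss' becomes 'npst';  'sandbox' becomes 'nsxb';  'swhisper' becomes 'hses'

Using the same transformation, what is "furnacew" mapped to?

rfea

The rule is to keep every other character starting from the first (positions 1st, 3rd, 5th, ...), then swap each adjacent pair of characters (1↔2, 3↔4, ...).
Starting from "furnacew": after the first operation, "frae"; after the second, "rfea".
(Check on "pbnrtuss": → "pnts" → "npst" ✓)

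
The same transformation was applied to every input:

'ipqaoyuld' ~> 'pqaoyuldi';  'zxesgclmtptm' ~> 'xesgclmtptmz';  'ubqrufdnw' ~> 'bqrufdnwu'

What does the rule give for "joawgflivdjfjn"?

oawgflivdjfjnj

Rule — move the first character to the end.
Applying that to "joawgflivdjfjn" gives "oawgflivdjfjnj".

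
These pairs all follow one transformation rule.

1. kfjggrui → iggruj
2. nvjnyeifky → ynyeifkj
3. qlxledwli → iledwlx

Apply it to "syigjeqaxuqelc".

Rule — delete the first 2 characters, then swap the first and last characters.
Working it through for "syigjeqaxuqelc": intermediate "igjeqaxuqelc", final "cgjeqaxuqeli".

cgjeqaxuqeli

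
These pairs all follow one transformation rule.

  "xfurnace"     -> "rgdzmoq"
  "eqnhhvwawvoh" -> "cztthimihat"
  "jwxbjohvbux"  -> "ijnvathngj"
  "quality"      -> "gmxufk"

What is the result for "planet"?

xmzqf

Rule — shift every letter 12 places forward in the alphabet (wrapping around), then delete the first character.
"planet" → "bxmzqf" → "xmzqf".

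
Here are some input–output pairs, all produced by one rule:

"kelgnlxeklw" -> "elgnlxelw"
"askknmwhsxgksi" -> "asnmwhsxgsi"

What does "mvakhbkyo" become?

mvahbyo

Rule — remove every "k".
For "mvakhbkyo" the result is "mvahbyo".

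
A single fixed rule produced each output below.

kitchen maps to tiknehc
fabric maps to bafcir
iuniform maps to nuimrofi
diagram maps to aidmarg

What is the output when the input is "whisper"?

ihwreps

Looking at the pairs, the operation is to reverse the string, then move the last 3 characters to the front (rotate right by 3).
On "whisper": the first step gives "repsihw", and the second then gives "ihwreps".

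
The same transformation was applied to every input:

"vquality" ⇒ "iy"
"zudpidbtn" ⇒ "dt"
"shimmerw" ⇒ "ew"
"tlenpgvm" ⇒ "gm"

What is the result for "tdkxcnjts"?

Rule — keep every other character starting from the second (positions 2nd, 4th, 6th, ...), then delete the first 2 characters.
On "tdkxcnjts": the first step gives "dxnt", and the second then gives "nt".

nt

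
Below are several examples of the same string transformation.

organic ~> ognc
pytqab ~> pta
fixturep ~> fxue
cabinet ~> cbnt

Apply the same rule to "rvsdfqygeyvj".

rsfyev

Rule — keep every other character starting from the first (positions 1st, 3rd, 5th, ...).
Doing the same to "rvsdfqygeyvj": "rsfyev".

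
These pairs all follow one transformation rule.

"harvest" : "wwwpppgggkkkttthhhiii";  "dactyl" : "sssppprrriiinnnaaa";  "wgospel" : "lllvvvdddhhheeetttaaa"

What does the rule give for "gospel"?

vvvdddhhheeetttaaa

The pattern: repeat every character 3 times, then shift every letter 11 places backward in the alphabet (wrapping around).
For "gospel", step one produces "gggooossspppeeelll"; step two turns that into "vvvdddhhheeetttaaa".
(Check on "harvest": → "hhhaaarrrvvveeesssttt" → "wwwpppgggkkkttthhhiii" ✓)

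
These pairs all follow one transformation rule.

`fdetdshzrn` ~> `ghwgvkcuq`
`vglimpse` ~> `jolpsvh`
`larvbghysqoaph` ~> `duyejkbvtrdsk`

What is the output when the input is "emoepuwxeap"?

prhsxzahds

The rule is to shift every letter 3 places forward in the alphabet (wrapping around), then delete the first character.
On "emoepuwxeap": the first step gives "hprhsxzahds", and the second then gives "prhsxzahds".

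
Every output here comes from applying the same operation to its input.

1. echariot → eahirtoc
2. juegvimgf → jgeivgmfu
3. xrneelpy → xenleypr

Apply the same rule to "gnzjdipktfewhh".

gjzidkpftwehhn

The rule is to swap each adjacent pair of characters (1↔2, 3↔4, ...), then move the first character to the end.
Starting from "gnzjdipktfewhh": after the first operation, "ngjzidkpftwehh"; after the second, "gjzidkpftwehhn".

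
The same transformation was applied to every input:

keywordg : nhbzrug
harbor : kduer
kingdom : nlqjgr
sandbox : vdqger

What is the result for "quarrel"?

Looking at the pairs, the operation is to shift every letter 3 places forward in the alphabet (wrapping around), then delete the last character.
"quarrel" → "txduuh".

txduuh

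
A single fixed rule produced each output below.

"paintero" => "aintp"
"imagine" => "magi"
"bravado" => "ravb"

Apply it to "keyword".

Each output is the input with this applied: delete the last 3 characters, then move the first character to the end.
Working it through for "keyword": intermediate "keyw", final "eywk".
(Check on "bravado": → "brav" → "ravb" ✓)

eywk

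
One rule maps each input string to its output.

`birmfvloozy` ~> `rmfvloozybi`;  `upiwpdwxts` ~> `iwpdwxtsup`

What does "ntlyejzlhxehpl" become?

The rule is to move the first 2 characters to the end (rotate left by 2).
On "ntlyejzlhxehpl" that produces "lyejzlhxehplnt".

lyejzlhxehplnt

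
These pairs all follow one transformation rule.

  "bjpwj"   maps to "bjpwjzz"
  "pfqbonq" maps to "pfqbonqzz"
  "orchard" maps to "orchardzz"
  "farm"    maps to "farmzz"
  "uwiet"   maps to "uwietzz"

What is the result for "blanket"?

Each output is the input with this applied: append "zz".
On "blanket" that produces "blanketzz".

blanketzz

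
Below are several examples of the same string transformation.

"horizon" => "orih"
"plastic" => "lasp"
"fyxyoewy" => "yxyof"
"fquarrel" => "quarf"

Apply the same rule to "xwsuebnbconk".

In each case the input is transformed by: delete the last 3 characters, then move the first character to the end.
Applying both steps to "xwsuebnbconk": "xwsuebnbc", then "wsuebnbcx".

wsuebnbcx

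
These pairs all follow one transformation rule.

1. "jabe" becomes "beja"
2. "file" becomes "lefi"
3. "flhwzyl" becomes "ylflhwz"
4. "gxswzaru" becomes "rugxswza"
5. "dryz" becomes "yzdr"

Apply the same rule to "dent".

Each output is the input with this applied: move the last 2 characters to the front (rotate right by 2).
Doing the same to "dent": "ntde".

ntde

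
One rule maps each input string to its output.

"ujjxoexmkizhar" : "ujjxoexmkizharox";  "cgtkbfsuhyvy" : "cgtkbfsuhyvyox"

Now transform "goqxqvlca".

goqxqvlcaox

Rule — append "ox".
"goqxqvlca" → "goqxqvlcaox".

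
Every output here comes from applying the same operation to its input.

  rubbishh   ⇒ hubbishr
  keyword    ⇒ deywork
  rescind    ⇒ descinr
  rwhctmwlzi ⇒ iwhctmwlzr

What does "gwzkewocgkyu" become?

uwzkewocgkyg

The rule is to swap the first and last characters.
For "gwzkewocgkyu" the result is "uwzkewocgkyg".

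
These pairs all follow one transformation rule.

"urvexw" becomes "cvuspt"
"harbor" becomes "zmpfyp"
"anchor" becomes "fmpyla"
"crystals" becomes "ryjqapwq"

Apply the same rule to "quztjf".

What's happening: swap the front and back halves of the string, then shift every letter 2 places backward in the alphabet (wrapping around).
For "quztjf", step one produces "tjfquz"; step two turns that into "rhdosx".

rhdosx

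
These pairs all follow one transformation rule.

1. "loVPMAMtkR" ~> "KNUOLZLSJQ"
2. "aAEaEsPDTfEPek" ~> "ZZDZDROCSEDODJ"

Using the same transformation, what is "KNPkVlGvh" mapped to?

The transformation: shift every letter 1 place backward in the alphabet (wrapping around), then convert every letter to uppercase.
"KNPkVlGvh" → "JMOjUkFug" → "JMOJUKFUG".

JMOJUKFUG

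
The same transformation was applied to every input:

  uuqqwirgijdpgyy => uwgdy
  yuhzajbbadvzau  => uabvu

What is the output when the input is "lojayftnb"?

oyn

The pattern: keep one character in every 3, starting at position 2 (positions 2nd, 5th, 8th, ...).
"lojayftnb" → "oyn".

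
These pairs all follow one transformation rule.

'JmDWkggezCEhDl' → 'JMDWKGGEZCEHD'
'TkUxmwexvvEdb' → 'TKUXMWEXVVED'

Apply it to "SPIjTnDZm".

In each case the input is transformed by: delete the last character, then convert every letter to uppercase.
So "SPIjTnDZm" becomes "SPIJTNDZ".

SPIJTNDZ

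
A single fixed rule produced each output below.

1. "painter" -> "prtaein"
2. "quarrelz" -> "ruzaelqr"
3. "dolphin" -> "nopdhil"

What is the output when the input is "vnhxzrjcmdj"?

The rule is to sort the characters into alphabetical order, then move the last 3 characters to the front (rotate right by 3).
For "vnhxzrjcmdj" the result is "vxzcdhjjmnr".

vxzcdhjjmnr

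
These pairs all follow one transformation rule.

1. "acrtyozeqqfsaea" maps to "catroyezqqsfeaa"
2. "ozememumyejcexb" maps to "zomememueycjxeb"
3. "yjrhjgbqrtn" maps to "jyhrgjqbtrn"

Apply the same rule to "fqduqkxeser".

In each case the input is transformed by: swap each adjacent pair of characters (1↔2, 3↔4, ...).
Applying that to "fqduqkxeser" gives "qfudkqexesr".

qfudkqexesr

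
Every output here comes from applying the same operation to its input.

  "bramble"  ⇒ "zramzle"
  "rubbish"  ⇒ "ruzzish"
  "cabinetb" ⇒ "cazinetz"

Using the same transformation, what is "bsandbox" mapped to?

The transformation: replace every "b" with "z".
"bsandbox" → "zsandzox".

zsandzox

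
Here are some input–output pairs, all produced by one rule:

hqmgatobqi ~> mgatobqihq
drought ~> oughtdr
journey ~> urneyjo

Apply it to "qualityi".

alityiqu

The rule is to move the first 2 characters to the end (rotate left by 2).
So "qualityi" becomes "alityiqu".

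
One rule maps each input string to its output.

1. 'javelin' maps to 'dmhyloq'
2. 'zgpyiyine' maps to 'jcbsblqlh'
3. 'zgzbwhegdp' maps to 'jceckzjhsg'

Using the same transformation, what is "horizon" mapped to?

rklurcq

The pattern: shift every letter 3 places forward in the alphabet (wrapping around), then swap each adjacent pair of characters (1↔2, 3↔4, ...).
On "horizon": the first step gives "krulcrq", and the second then gives "rklurcq".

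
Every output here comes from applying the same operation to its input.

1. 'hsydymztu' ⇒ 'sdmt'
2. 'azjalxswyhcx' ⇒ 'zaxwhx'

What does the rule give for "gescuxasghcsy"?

ecxshs

Rule — keep every other character starting from the second (positions 2nd, 4th, 6th, ...).
For "gescuxasghcsy" the result is "ecxshs".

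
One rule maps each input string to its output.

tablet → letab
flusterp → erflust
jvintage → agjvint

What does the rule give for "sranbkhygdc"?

gdsranbkhy

Rule — delete the last character, then move the last 2 characters to the front (rotate right by 2).
On "sranbkhygdc" that produces "gdsranbkhy".
(Check on "flusterp": → "fluster" → "erflust" ✓)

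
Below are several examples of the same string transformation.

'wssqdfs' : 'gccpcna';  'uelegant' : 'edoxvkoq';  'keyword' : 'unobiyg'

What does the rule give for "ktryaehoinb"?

uldxbsiykro

What's happening: shift every letter 10 places forward in the alphabet (wrapping around), then take characters alternately from the front and the back (1st, last, 2nd, 2nd-last, ...).
For "ktryaehoinb", step one produces "udbikorysxl"; step two turns that into "uldxbsiykro".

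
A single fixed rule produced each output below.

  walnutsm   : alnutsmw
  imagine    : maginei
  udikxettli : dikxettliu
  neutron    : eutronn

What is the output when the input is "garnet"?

arnetg

The rule is to move the first character to the end.
So "garnet" becomes "arnetg".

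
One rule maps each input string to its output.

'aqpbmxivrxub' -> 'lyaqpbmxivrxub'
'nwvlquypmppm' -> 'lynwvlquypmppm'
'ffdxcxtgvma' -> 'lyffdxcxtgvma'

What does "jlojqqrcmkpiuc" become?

Rule — prepend "ly".
For "jlojqqrcmkpiuc" the result is "lyjlojqqrcmkpiuc".

lyjlojqqrcmkpiuc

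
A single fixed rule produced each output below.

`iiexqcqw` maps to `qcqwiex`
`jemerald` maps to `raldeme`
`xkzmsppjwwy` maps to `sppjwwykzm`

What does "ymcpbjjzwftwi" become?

bjjzwftwimcp

The pattern: delete the first character, then move the first 3 characters to the end (rotate left by 3).
On "ymcpbjjzwftwi": the first step gives "mcpbjjzwftwi", and the second then gives "bjjzwftwimcp".
(Check on "iiexqcqw": → "iexqcqw" → "qcqwiex" ✓)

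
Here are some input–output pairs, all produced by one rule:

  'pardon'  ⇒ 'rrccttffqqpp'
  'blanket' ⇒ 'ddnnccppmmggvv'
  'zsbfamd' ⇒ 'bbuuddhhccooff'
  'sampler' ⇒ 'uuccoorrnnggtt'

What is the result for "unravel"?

wwppttccxxggnn

Looking at the pairs, the operation is to shift every letter 2 places forward in the alphabet (wrapping around), then double every character.
On "unravel": the first step gives "wptcxgn", and the second then gives "wwppttccxxggnn".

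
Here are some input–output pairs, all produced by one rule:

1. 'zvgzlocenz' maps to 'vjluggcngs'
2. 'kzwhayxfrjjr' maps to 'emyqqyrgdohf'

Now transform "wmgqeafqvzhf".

In each case the input is transformed by: swap the front and back halves of the string, then shift every letter 7 places forward in the alphabet (wrapping around).
Starting from "wmgqeafqvzhf": after the first operation, "fqvzhfwmgqea"; after the second, "mxcgomdtnxlh".

mxcgomdtnxlh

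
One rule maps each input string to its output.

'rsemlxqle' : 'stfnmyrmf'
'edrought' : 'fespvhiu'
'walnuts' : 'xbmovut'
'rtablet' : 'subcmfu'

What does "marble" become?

Each output is the input with this applied: shift every letter 1 place forward in the alphabet (wrapping around).
Applying that to "marble" gives "nbscmf".

nbscmf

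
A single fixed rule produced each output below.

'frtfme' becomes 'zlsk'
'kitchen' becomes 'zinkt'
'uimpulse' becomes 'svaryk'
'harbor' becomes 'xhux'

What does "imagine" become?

Looking at the pairs, the operation is to shift every letter 6 places forward in the alphabet (wrapping around), then delete the first 2 characters.
Starting from "imagine": after the first operation, "osgmotk"; after the second, "gmotk".

gmotk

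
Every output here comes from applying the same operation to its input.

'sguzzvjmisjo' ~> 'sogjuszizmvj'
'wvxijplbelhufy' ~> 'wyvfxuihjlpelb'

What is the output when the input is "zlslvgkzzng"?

The rule is to take characters alternately from the front and the back (1st, last, 2nd, 2nd-last, ...).
Doing the same to "zlslvgkzzng": "zglnszlzvkg".

zglnszlzvkg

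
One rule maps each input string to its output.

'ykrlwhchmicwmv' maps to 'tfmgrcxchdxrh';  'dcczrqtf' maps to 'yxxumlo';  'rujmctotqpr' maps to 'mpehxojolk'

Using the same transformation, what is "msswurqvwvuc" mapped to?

Each output is the input with this applied: shift every letter 5 places backward in the alphabet (wrapping around), then delete the last character.
On "msswurqvwvuc": the first step gives "hnnrpmlqrqpx", and the second then gives "hnnrpmlqrqp".

hnnrpmlqrqp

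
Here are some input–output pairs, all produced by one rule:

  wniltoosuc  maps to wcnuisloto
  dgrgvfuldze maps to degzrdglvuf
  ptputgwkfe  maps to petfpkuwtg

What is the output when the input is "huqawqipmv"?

hvumqpaiwq

Looking at the pairs, the operation is to take characters alternately from the front and the back (1st, last, 2nd, 2nd-last, ...).
So "huqawqipmv" becomes "hvumqpaiwq".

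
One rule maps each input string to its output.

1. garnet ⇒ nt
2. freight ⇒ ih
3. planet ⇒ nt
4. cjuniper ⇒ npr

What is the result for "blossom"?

so

The transformation: keep every other character starting from the second (positions 2nd, 4th, 6th, ...), then delete the first character.
On "blossom" that produces "so".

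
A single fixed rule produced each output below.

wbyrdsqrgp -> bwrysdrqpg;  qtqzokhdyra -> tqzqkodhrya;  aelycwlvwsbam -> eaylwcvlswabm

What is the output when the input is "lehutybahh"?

The transformation: swap each adjacent pair of characters (1↔2, 3↔4, ...).
For "lehutybahh" the result is "eluhytabhh".

eluhytabhh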